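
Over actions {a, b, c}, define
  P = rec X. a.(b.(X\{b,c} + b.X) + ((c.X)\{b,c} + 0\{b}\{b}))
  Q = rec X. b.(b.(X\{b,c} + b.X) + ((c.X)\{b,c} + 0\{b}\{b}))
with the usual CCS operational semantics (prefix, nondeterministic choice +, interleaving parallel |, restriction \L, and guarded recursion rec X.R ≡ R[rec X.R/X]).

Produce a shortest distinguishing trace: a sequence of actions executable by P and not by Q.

Reachable graph of P (4 states):
  u0 = rec X. a.(b.(X\{b,c} + b.X) + ((c.X)\{b,c} + 0\{b}\{b})) has moves -a-> u1
  u1 = b.((rec X. a.(b.(X\{b,c} + b.X) + ((c.X)\{b,c} + 0\{b}\{b})))\{b,c} + b.(rec X. a.(b.(X\{b,c} + b.X) + ((c.X)\{b,c} + 0\{b}\{b})))) + ((c.(rec X. a.(b.(X\{b,c} + b.X) + ((c.X)\{b,c} + 0\{b}\{b}))))\{b,c} + 0\{b}\{b}) has moves -b-> u2
  u2 = (rec X. a.(b.(X\{b,c} + b.X) + ((c.X)\{b,c} + 0\{b}\{b})))\{b,c} + b.(rec X. a.(b.(X\{b,c} + b.X) + ((c.X)\{b,c} + 0\{b}\{b}))) has moves -a-> u3, -b-> u0
  u3 = (b.((rec X. a.(b.(X\{b,c} + b.X) + ((c.X)\{b,c} + 0\{b}\{b})))\{b,c} + b.(rec X. a.(b.(X\{b,c} + b.X) + ((c.X)\{b,c} + 0\{b}\{b})))) + ((c.(rec X. a.(b.(X\{b,c} + b.X) + ((c.X)\{b,c} + 0\{b}\{b}))))\{b,c} + 0\{b}\{b}))\{b,c} has moves stopped
Reachable graph of Q (3 states):
  v0 = rec X. b.(b.(X\{b,c} + b.X) + ((c.X)\{b,c} + 0\{b}\{b})) has moves -b-> v1
  v1 = b.((rec X. b.(b.(X\{b,c} + b.X) + ((c.X)\{b,c} + 0\{b}\{b})))\{b,c} + b.(rec X. b.(b.(X\{b,c} + b.X) + ((c.X)\{b,c} + 0\{b}\{b})))) + ((c.(rec X. b.(b.(X\{b,c} + b.X) + ((c.X)\{b,c} + 0\{b}\{b}))))\{b,c} + 0\{b}\{b}) has moves -b-> v2
  v2 = (rec X. b.(b.(X\{b,c} + b.X) + ((c.X)\{b,c} + 0\{b}\{b})))\{b,c} + b.(rec X. b.(b.(X\{b,c} + b.X) + ((c.X)\{b,c} + 0\{b}\{b}))) has moves -b-> v0
Trace ⟨a⟩ through P, begin at {u0}:
  step 1 (a): {u1}
  ✓ P
Trace ⟨a⟩ through Q, begin at {v0}:
  step 1 (a): no successor for Q

a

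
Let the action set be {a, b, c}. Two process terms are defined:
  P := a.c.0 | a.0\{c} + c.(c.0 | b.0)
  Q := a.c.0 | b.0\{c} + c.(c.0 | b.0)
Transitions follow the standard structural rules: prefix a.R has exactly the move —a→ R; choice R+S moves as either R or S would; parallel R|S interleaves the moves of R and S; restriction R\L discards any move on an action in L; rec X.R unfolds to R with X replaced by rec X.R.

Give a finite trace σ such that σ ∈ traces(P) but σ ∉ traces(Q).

aa

LTS(P): 10 reachable states
  p0 = a.c.0 | a.0\{c} + c.(c.0 | b.0) has moves -a-> p1, -a-> p2, -c-> p3
  p1 = a.c.0 | 0\{c} has moves -a-> p4
  p2 = c.0 | a.0\{c} has moves -a-> p4, -c-> p5
  p3 = c.0 | b.0 has moves -b-> p6, -c-> p7
  p4 = c.0 | 0\{c} has moves -c-> p8
  p5 = 0 | a.0\{c} has moves -a-> p8
  p6 = c.0 | 0 has moves -c-> p9
  p7 = 0 | b.0 has moves -b-> p9
  p8 = 0 | 0\{c} has moves deadlocked
  p9 = 0 | 0 has moves deadlocked
LTS(Q): 10 reachable states
  q0 = a.c.0 | b.0\{c} + c.(c.0 | b.0) has moves -a-> q1, -b-> q2, -c-> q3
  q1 = c.0 | b.0\{c} has moves -b-> q4, -c-> q5
  q2 = a.c.0 | 0\{c} has moves -a-> q4
  q3 = c.0 | b.0 has moves -b-> q6, -c-> q7
  q4 = c.0 | 0\{c} has moves -c-> q8
  q5 = 0 | b.0\{c} has moves -b-> q8
  q6 = c.0 | 0 has moves -c-> q9
  q7 = 0 | b.0 has moves -b-> q9
  q8 = 0 | 0\{c} has moves deadlocked
  q9 = 0 | 0 has moves deadlocked
Executing aa from P (initial set {p0}):
  after a @ step 1: {p1, p2}
  after a @ step 2: {p4}
  ✓ P
Executing aa from Q (initial set {q0}):
  after a @ step 1: {q1}
  after a @ step 2: no successor for Q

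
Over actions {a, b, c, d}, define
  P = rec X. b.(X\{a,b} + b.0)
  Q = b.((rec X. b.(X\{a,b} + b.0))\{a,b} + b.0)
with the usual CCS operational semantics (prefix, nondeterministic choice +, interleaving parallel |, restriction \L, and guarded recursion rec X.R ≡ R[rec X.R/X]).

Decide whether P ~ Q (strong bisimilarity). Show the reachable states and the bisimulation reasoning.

P's transition system — 3 states:
  s0 = rec X. b.(X\{a,b} + b.0) | ··b··> s1
  s1 = (rec X. b.(X\{a,b} + b.0))\{a,b} + b.0 | ··b··> s2
  s2 = 0 | (no moves)
Q's transition system — 3 states:
  t0 = b.((rec X. b.(X\{a,b} + b.0))\{a,b} + b.0) | ··b··> t1
  t1 = (rec X. b.(X\{a,b} + b.0))\{a,b} + b.0 | ··b··> t2
  t2 = 0 | (no moves)
Bisimilarity quotient blocks:
  B0 = {s0, t0}
  B1 = {s1, t1}
  B2 = {s2, t2}
s0 ∈ B0, t0 ∈ B0 → same block

YES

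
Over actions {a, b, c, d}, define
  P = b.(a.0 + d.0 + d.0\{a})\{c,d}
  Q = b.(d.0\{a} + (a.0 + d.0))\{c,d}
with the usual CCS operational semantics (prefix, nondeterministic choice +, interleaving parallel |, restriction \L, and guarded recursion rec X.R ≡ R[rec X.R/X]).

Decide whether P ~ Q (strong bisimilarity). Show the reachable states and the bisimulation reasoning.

P's transition system — 3 states:
  p0 = b.(a.0 + d.0 + d.0\{a})\{c,d} has moves --b--▸ p1
  p1 = (a.0 + d.0 + d.0\{a})\{c,d} has moves --a--▸ p2
  p2 = 0\{c,d} has moves ∅
Q's transition system — 3 states:
  q0 = b.(d.0\{a} + (a.0 + d.0))\{c,d} has moves --b--▸ q1
  q1 = (d.0\{a} + (a.0 + d.0))\{c,d} has moves --a--▸ q2
  q2 = 0\{c,d} has moves ∅
Partition-refinement fixed point:
  B0 = {p0, q0}
  B1 = {p1, q1}
  B2 = {p2, q2}
p0 ∈ B0, q0 ∈ B0 → same block

P ~ Q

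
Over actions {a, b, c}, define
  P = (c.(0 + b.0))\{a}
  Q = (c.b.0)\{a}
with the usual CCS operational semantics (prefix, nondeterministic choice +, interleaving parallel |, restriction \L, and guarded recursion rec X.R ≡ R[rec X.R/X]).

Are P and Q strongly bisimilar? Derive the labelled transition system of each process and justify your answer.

bisimilar

Reachable graph of P (3 states):
  p0 = (c.(0 + b.0))\{a} ⊢ —c→ p1
  p1 = (0 + b.0)\{a} ⊢ —b→ p2
  p2 = 0\{a} ⊢ (no moves)
Reachable graph of Q (3 states):
  q0 = (c.b.0)\{a} ⊢ —c→ q1
  q1 = (b.0)\{a} ⊢ —b→ q2
  q2 = 0\{a} ⊢ (no moves)
Bisimilarity quotient blocks:
  B0 = {p0, q0}
  B1 = {p1, q1}
  B2 = {p2, q2}
p0 ∈ B0, q0 ∈ B0 → same block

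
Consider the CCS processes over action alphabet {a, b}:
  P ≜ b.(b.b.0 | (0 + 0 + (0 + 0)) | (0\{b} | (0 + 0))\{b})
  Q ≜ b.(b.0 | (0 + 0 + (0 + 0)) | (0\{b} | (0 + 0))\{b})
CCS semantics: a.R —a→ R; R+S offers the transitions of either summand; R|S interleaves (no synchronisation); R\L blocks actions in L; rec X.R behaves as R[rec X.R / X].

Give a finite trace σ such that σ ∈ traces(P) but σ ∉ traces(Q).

LTS(P): 4 reachable states
  p0 = b.(b.b.0 | (0 + 0 + (0 + 0)) | (0\{b} | (0 + 0))\{b}) :: ··b··> p1
  p1 = b.b.0 | (0 + 0 + (0 + 0)) | (0\{b} | (0 + 0))\{b} :: ··b··> p2
  p2 = b.0 | (0 + 0 + (0 + 0)) | (0\{b} | (0 + 0))\{b} :: ··b··> p3
  p3 = 0 | (0 + 0 + (0 + 0)) | (0\{b} | (0 + 0))\{b} :: ·
LTS(Q): 3 reachable states
  q0 = b.(b.0 | (0 + 0 + (0 + 0)) | (0\{b} | (0 + 0))\{b}) :: ··b··> q1
  q1 = b.0 | (0 + 0 + (0 + 0)) | (0\{b} | (0 + 0))\{b} :: ··b··> q2
  q2 = 0 | (0 + 0 + (0 + 0)) | (0\{b} | (0 + 0))\{b} :: ·
Trace ⟨bbb⟩ through P, begin at {p0}:
  after b @ step 1: {p1}
  after b @ step 2: {p2}
  after b @ step 3: {p3}
  — P admits the full trace.
Trace ⟨bbb⟩ through Q, begin at {q0}:
  after b @ step 1: {q1}
  after b @ step 2: {q2}
  after b @ step 3: ∅ (Q stuck)

bbb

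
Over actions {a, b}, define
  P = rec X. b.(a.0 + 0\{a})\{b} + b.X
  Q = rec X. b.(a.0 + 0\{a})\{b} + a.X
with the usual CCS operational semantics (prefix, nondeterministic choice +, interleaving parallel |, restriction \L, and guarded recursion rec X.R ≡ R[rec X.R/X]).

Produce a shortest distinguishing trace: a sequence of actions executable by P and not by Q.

bb

P's transition system — 3 states:
  p0 = rec X. b.(a.0 + 0\{a})\{b} + b.X ⊢ —b→ p0, —b→ p1
  p1 = (a.0 + 0\{a})\{b} ⊢ —a→ p2
  p2 = 0\{b} ⊢ ∅
Q's transition system — 3 states:
  q0 = rec X. b.(a.0 + 0\{a})\{b} + a.X ⊢ —a→ q0, —b→ q1
  q1 = (a.0 + 0\{a})\{b} ⊢ —a→ q2
  q2 = 0\{b} ⊢ ∅
Trace ⟨bb⟩ through P, begin at {p0}:
  step 1 (b): {p0, p1}
  step 2 (b): {p0, p1}
  — P admits the full trace.
Trace ⟨bb⟩ through Q, begin at {q0}:
  step 1 (b): {q1}
  step 2 (b): no successor for Q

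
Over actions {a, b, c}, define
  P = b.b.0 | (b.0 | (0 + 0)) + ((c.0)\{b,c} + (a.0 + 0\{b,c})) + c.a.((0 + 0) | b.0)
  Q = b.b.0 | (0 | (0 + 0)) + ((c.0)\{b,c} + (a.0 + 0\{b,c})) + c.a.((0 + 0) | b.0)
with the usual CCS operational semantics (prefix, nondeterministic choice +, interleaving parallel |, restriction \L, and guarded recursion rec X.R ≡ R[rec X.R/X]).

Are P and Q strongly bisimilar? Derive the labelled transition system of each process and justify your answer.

not bisimilar

P's transition system — 10 states:
  m0 = b.b.0 | (b.0 | (0 + 0)) + ((c.0)\{b,c} + (a.0 + 0\{b,c})) + c.a.((0 + 0) | b.0) | ··a··> m1, ··b··> m2, ··b··> m3, ··c··> m4
  m1 = 0 | ∅
  m2 = b.0 | (b.0 | (0 + 0)) | ··b··> m5, ··b··> m6
  m3 = b.b.0 | (0 | (0 + 0)) | ··b··> m6
  m4 = a.((0 + 0) | b.0) | ··a··> m7
  m5 = 0 | (b.0 | (0 + 0)) | ··b··> m8
  m6 = b.0 | (0 | (0 + 0)) | ··b··> m8
  m7 = (0 + 0) | b.0 | ··b··> m9
  m8 = 0 | (0 | (0 + 0)) | ∅
  m9 = (0 + 0) | 0 | ∅
Q's transition system — 7 states:
  n0 = b.b.0 | (0 | (0 + 0)) + ((c.0)\{b,c} + (a.0 + 0\{b,c})) + c.a.((0 + 0) | b.0) | ··a··> n1, ··b··> n2, ··c··> n3
  n1 = 0 | ∅
  n2 = b.0 | (0 | (0 + 0)) | ··b··> n4
  n3 = a.((0 + 0) | b.0) | ··a··> n5
  n4 = 0 | (0 | (0 + 0)) | ∅
  n5 = (0 + 0) | b.0 | ··b··> n6
  n6 = (0 + 0) | 0 | ∅
Bisimilarity quotient blocks:
  B0 = {m0}
  B1 = {m1, m8, m9, n1, n4, n6}
  B2 = {m2, m3}
  B3 = {m5, m6, m7, n2, n5}
  B4 = {m4, n3}
  B5 = {n0}
m0 ∈ B0, n0 ∈ B5 → different blocks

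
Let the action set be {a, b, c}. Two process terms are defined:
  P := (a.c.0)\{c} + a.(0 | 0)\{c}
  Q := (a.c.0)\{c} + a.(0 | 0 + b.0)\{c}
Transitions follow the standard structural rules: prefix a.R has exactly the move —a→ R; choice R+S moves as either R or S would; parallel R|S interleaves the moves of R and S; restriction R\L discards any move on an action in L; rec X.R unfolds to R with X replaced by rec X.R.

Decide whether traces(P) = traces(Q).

LTS(P): 3 reachable states
  s0 = (a.c.0)\{c} + a.(0 | 0)\{c} → —a→ s1, —a→ s2
  s1 = (0 | 0)\{c} → (no moves)
  s2 = (c.0)\{c} → (no moves)
LTS(Q): 4 reachable states
  t0 = (a.c.0)\{c} + a.(0 | 0 + b.0)\{c} → —a→ t1, —a→ t2
  t1 = (0 | 0 + b.0)\{c} → —b→ t3
  t2 = (c.0)\{c} → (no moves)
  t3 = 0\{c} → (no moves)
Executing ab from Q (initial set {t0}):
  [1] a ⇒ {t1, t2}
  [2] b ⇒ {t3}
  ✓ Q
Executing ab from P (initial set {s0}):
  [1] a ⇒ {s1, s2}
  [2] b ⇒ ∅  — P cannot continue

NO — witness ⟨ab⟩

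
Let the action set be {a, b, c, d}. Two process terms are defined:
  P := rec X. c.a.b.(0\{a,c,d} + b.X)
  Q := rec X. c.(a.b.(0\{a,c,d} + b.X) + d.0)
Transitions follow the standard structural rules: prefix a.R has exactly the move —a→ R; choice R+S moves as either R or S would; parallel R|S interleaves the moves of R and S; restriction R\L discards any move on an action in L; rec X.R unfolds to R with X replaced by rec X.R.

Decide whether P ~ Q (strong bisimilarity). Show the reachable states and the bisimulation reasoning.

P ≁ Q

P's transition system — 4 states:
  p0 = rec X. c.a.b.(0\{a,c,d} + b.X) | =c=> p1
  p1 = a.b.(0\{a,c,d} + b.(rec X. c.a.b.(0\{a,c,d} + b.X))) | =a=> p2
  p2 = b.(0\{a,c,d} + b.(rec X. c.a.b.(0\{a,c,d} + b.X))) | =b=> p3
  p3 = 0\{a,c,d} + b.(rec X. c.a.b.(0\{a,c,d} + b.X)) | =b=> p0
Q's transition system — 5 states:
  q0 = rec X. c.(a.b.(0\{a,c,d} + b.X) + d.0) | =c=> q1
  q1 = a.b.(0\{a,c,d} + b.(rec X. c.(a.b.(0\{a,c,d} + b.X) + d.0))) + d.0 | =a=> q2, =d=> q3
  q2 = b.(0\{a,c,d} + b.(rec X. c.(a.b.(0\{a,c,d} + b.X) + d.0))) | =b=> q4
  q3 = 0 | ∅
  q4 = 0\{a,c,d} + b.(rec X. c.(a.b.(0\{a,c,d} + b.X) + d.0)) | =b=> q0
Coarsest stable partition (strong bisimilarity classes):
  B0 = {p0}
  B1 = {p1}
  B2 = {p2}
  B3 = {p3}
  B4 = {q0}
  B5 = {q1}
  B6 = {q3}
  B7 = {q2}
  B8 = {q4}
p0 ∈ B0, q0 ∈ B4 → different blocks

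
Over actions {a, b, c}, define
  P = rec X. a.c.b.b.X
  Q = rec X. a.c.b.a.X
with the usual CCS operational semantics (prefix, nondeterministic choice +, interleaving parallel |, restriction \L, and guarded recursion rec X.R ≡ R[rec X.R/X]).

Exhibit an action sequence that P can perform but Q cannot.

acbb

P's transition system — 4 states:
  p0 = rec X. a.c.b.b.X has moves -a-> p1
  p1 = c.b.b.(rec X. a.c.b.b.X) has moves -c-> p2
  p2 = b.b.(rec X. a.c.b.b.X) has moves -b-> p3
  p3 = b.(rec X. a.c.b.b.X) has moves -b-> p0
Q's transition system — 4 states:
  q0 = rec X. a.c.b.a.X has moves -a-> q1
  q1 = c.b.a.(rec X. a.c.b.a.X) has moves -c-> q2
  q2 = b.a.(rec X. a.c.b.a.X) has moves -b-> q3
  q3 = a.(rec X. a.c.b.a.X) has moves -a-> q0
Executing acbb from P (initial set {p0}):
  after a @ step 1: {p1}
  after c @ step 2: {p2}
  after b @ step 3: {p3}
  after b @ step 4: {p0}
  P completes σ.
Executing acbb from Q (initial set {q0}):
  after a @ step 1: {q1}
  after c @ step 2: {q2}
  after b @ step 3: {q3}
  after b @ step 4: ∅ (Q stuck)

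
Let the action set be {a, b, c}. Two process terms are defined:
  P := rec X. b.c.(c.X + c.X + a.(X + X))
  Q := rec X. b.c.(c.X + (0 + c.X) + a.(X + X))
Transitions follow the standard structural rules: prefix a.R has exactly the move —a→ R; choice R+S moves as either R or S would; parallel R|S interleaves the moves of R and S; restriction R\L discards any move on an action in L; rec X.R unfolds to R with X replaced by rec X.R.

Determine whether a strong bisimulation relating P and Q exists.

P's transition system — 4 states:
  p0 = rec X. b.c.(c.X + c.X + a.(X + X)) | ··b··> p1
  p1 = c.(c.(rec X. b.c.(c.X + c.X + a.(X + X))) + c.(rec X. b.c.(c.X + c.X + a.(X + X))) + a.((rec X. b.c.(c.X + c.X + a.(X + X))) + (rec X. b.c.(c.X + c.X + a.(X + X))))) | ··c··> p2
  p2 = c.(rec X. b.c.(c.X + c.X + a.(X + X))) + c.(rec X. b.c.(c.X + c.X + a.(X + X))) + a.((rec X. b.c.(c.X + c.X + a.(X + X))) + (rec X. b.c.(c.X + c.X + a.(X + X)))) | ··a··> p3, ··c··> p0
  p3 = (rec X. b.c.(c.X + c.X + a.(X + X))) + (rec X. b.c.(c.X + c.X + a.(X + X))) | ··b··> p1
Q's transition system — 4 states:
  q0 = rec X. b.c.(c.X + (0 + c.X) + a.(X + X)) | ··b··> q1
  q1 = c.(c.(rec X. b.c.(c.X + (0 + c.X) + a.(X + X))) + (0 + c.(rec X. b.c.(c.X + (0 + c.X) + a.(X + X)))) + a.((rec X. b.c.(c.X + (0 + c.X) + a.(X + X))) + (rec X. b.c.(c.X + (0 + c.X) + a.(X + X))))) | ··c··> q2
  q2 = c.(rec X. b.c.(c.X + (0 + c.X) + a.(X + X))) + (0 + c.(rec X. b.c.(c.X + (0 + c.X) + a.(X + X)))) + a.((rec X. b.c.(c.X + (0 + c.X) + a.(X + X))) + (rec X. b.c.(c.X + (0 + c.X) + a.(X + X)))) | ··a··> q3, ··c··> q0
  q3 = (rec X. b.c.(c.X + (0 + c.X) + a.(X + X))) + (rec X. b.c.(c.X + (0 + c.X) + a.(X + X))) | ··b··> q1
Bisimilarity quotient blocks:
  B0 = {p0, p3, q0, q3}
  B1 = {p1, q1}
  B2 = {p2, q2}
p0 ∈ B0, q0 ∈ B0 → same block

YES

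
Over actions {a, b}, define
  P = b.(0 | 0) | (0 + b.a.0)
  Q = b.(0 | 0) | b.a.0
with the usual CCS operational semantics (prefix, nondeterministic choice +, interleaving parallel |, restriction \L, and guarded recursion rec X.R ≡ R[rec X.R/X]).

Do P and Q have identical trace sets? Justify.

LTS(P): 6 reachable states
  p0 = b.(0 | 0) | (0 + b.a.0) → --b--▸ p1, --b--▸ p2
  p1 = 0 | 0 | (0 + b.a.0) → --b--▸ p3
  p2 = b.(0 | 0) | a.0 → --a--▸ p4, --b--▸ p3
  p3 = 0 | 0 | a.0 → --a--▸ p5
  p4 = b.(0 | 0) | 0 → --b--▸ p5
  p5 = 0 | 0 | 0 → (no moves)
LTS(Q): 6 reachable states
  q0 = b.(0 | 0) | b.a.0 → --b--▸ q1, --b--▸ q2
  q1 = 0 | 0 | b.a.0 → --b--▸ q3
  q2 = b.(0 | 0) | a.0 → --a--▸ q4, --b--▸ q3
  q3 = 0 | 0 | a.0 → --a--▸ q5
  q4 = b.(0 | 0) | 0 → --b--▸ q5
  q5 = 0 | 0 | 0 → (no moves)
Coarsest stable partition (strong bisimilarity classes):
  B0 = {p0, q0}
  B1 = {p1, q1}
  B2 = {p3, q3}
  B3 = {p5, q5}
  B4 = {p2, q2}
  B5 = {p4, q4}
p0 ∈ B0, q0 ∈ B0 → same block
Bisimilar ⇒ trace-equivalent.

trace-equivalent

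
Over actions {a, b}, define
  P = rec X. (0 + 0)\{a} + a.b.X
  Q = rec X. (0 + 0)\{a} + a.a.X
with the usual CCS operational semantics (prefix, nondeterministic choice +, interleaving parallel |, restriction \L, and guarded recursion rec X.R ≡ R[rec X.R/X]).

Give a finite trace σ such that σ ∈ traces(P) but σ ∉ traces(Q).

P's transition system — 2 states:
  u0 = rec X. (0 + 0)\{a} + a.b.X :: —a→ u1
  u1 = b.(rec X. (0 + 0)\{a} + a.b.X) :: —b→ u0
Q's transition system — 2 states:
  v0 = rec X. (0 + 0)\{a} + a.a.X :: —a→ v1
  v1 = a.(rec X. (0 + 0)\{a} + a.a.X) :: —a→ v0
Run σ = ⟨ab⟩ on P: start {u0}
  step 1 (a): {u1}
  step 2 (b): {u0}
  — P admits the full trace.
Run σ = ⟨ab⟩ on Q: start {v0}
  step 1 (a): {v1}
  step 2 (b): ∅ (Q stuck)

ab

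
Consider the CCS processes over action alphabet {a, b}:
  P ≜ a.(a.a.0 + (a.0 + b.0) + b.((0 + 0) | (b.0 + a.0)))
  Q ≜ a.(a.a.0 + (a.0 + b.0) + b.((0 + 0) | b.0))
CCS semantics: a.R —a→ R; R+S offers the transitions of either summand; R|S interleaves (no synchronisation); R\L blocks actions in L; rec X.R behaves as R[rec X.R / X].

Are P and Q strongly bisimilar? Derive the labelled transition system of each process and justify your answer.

NO

Reachable graph of P (6 states):
  m0 = a.(a.a.0 + (a.0 + b.0) + b.((0 + 0) | (b.0 + a.0))) ⊢ --a--▸ m1
  m1 = a.a.0 + (a.0 + b.0) + b.((0 + 0) | (b.0 + a.0)) ⊢ --a--▸ m2, --a--▸ m3, --b--▸ m2, --b--▸ m4
  m2 = 0 ⊢ stopped
  m3 = a.0 ⊢ --a--▸ m2
  m4 = (0 + 0) | (b.0 + a.0) ⊢ --a--▸ m5, --b--▸ m5
  m5 = (0 + 0) | 0 ⊢ stopped
Reachable graph of Q (6 states):
  n0 = a.(a.a.0 + (a.0 + b.0) + b.((0 + 0) | b.0)) ⊢ --a--▸ n1
  n1 = a.a.0 + (a.0 + b.0) + b.((0 + 0) | b.0) ⊢ --a--▸ n2, --a--▸ n3, --b--▸ n2, --b--▸ n4
  n2 = 0 ⊢ stopped
  n3 = a.0 ⊢ --a--▸ n2
  n4 = (0 + 0) | b.0 ⊢ --b--▸ n5
  n5 = (0 + 0) | 0 ⊢ stopped
Coarsest stable partition (strong bisimilarity classes):
  B0 = {m0}
  B1 = {m1}
  B2 = {m2, m5, n2, n5}
  B3 = {m4}
  B4 = {m3, n3}
  B5 = {n0}
  B6 = {n1}
  B7 = {n4}
m0 ∈ B0, n0 ∈ B5 → different blocks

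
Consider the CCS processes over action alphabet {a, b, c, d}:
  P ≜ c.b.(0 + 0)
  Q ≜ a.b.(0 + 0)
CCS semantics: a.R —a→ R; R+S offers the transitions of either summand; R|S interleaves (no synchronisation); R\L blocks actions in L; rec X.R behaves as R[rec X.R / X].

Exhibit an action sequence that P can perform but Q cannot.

c

P's transition system — 3 states:
  s0 = c.b.(0 + 0) → -c-> s1
  s1 = b.(0 + 0) → -b-> s2
  s2 = 0 + 0 → (no moves)
Q's transition system — 3 states:
  t0 = a.b.(0 + 0) → -a-> t1
  t1 = b.(0 + 0) → -b-> t2
  t2 = 0 + 0 → (no moves)
Run σ = ⟨c⟩ on P: start {s0}
  step 1 (c): {s1}
  ✓ P
Run σ = ⟨c⟩ on Q: start {t0}
  step 1 (c): ∅ (Q stuck)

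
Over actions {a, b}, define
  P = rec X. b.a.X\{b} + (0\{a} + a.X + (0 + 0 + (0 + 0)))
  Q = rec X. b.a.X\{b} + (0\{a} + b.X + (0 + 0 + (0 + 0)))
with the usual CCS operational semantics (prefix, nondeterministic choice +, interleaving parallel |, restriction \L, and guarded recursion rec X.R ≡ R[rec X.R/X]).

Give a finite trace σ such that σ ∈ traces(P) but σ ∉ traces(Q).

a

Reachable graph of P (3 states):
  m0 = rec X. b.a.X\{b} + (0\{a} + a.X + (0 + 0 + (0 + 0))) has moves =a=> m0, =b=> m1
  m1 = a.(rec X. b.a.X\{b} + (0\{a} + a.X + (0 + 0 + (0 + 0))))\{b} has moves =a=> m2
  m2 = (rec X. b.a.X\{b} + (0\{a} + a.X + (0 + 0 + (0 + 0))))\{b} has moves =a=> m2
Reachable graph of Q (3 states):
  n0 = rec X. b.a.X\{b} + (0\{a} + b.X + (0 + 0 + (0 + 0))) has moves =b=> n0, =b=> n1
  n1 = a.(rec X. b.a.X\{b} + (0\{a} + b.X + (0 + 0 + (0 + 0))))\{b} has moves =a=> n2
  n2 = (rec X. b.a.X\{b} + (0\{a} + b.X + (0 + 0 + (0 + 0))))\{b} has moves stopped
Trace ⟨a⟩ through P, begin at {m0}:
  after a @ step 1: {m0}
  ✓ P
Trace ⟨a⟩ through Q, begin at {n0}:
  after a @ step 1: ∅ (Q stuck)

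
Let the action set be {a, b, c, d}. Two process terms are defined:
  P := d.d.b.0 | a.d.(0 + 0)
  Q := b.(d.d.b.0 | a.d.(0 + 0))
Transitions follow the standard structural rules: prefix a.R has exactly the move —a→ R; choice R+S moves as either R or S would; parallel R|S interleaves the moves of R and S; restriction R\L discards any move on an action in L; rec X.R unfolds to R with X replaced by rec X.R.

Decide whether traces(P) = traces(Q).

traces(P) ≠ traces(Q) — witness ⟨a⟩

LTS(P): 12 reachable states
  s0 = d.d.b.0 | a.d.(0 + 0) has moves =a=> s1, =d=> s2
  s1 = d.d.b.0 | d.(0 + 0) has moves =d=> s3, =d=> s4
  s2 = d.b.0 | a.d.(0 + 0) has moves =a=> s3, =d=> s5
  s3 = d.b.0 | d.(0 + 0) has moves =d=> s6, =d=> s7
  s4 = d.d.b.0 | (0 + 0) has moves =d=> s7
  s5 = b.0 | a.d.(0 + 0) has moves =a=> s6, =b=> s8
  s6 = b.0 | d.(0 + 0) has moves =b=> s9, =d=> s10
  s7 = d.b.0 | (0 + 0) has moves =d=> s10
  s8 = 0 | a.d.(0 + 0) has moves =a=> s9
  s9 = 0 | d.(0 + 0) has moves =d=> s11
  s10 = b.0 | (0 + 0) has moves =b=> s11
  s11 = 0 | (0 + 0) has moves ·
LTS(Q): 13 reachable states
  t0 = b.(d.d.b.0 | a.d.(0 + 0)) has moves =b=> t1
  t1 = d.d.b.0 | a.d.(0 + 0) has moves =a=> t2, =d=> t3
  t2 = d.d.b.0 | d.(0 + 0) has moves =d=> t4, =d=> t5
  t3 = d.b.0 | a.d.(0 + 0) has moves =a=> t4, =d=> t6
  t4 = d.b.0 | d.(0 + 0) has moves =d=> t7, =d=> t8
  t5 = d.d.b.0 | (0 + 0) has moves =d=> t8
  t6 = b.0 | a.d.(0 + 0) has moves =a=> t7, =b=> t9
  t7 = b.0 | d.(0 + 0) has moves =b=> t10, =d=> t11
  t8 = d.b.0 | (0 + 0) has moves =d=> t11
  t9 = 0 | a.d.(0 + 0) has moves =a=> t10
  t10 = 0 | d.(0 + 0) has moves =d=> t12
  t11 = b.0 | (0 + 0) has moves =b=> t12
  t12 = 0 | (0 + 0) has moves ·
Executing a from P (initial set {s0}):
  [1] a ⇒ {s1}
  — P admits the full trace.
Executing a from Q (initial set {t0}):
  [1] a ⇒ no successor for Q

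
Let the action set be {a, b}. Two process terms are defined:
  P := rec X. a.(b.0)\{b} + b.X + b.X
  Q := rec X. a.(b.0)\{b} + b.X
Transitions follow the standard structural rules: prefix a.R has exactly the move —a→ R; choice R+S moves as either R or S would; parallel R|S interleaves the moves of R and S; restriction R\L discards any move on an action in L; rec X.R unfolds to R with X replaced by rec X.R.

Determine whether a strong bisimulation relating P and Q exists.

YES

LTS(P): 2 reachable states
  m0 = rec X. a.(b.0)\{b} + b.X + b.X ⊢ ··a··> m1, ··b··> m0
  m1 = (b.0)\{b} ⊢ ∅
LTS(Q): 2 reachable states
  n0 = rec X. a.(b.0)\{b} + b.X ⊢ ··a··> n1, ··b··> n0
  n1 = (b.0)\{b} ⊢ ∅
Coarsest stable partition (strong bisimilarity classes):
  B0 = {m0, n0}
  B1 = {m1, n1}
m0 ∈ B0, n0 ∈ B0 → same block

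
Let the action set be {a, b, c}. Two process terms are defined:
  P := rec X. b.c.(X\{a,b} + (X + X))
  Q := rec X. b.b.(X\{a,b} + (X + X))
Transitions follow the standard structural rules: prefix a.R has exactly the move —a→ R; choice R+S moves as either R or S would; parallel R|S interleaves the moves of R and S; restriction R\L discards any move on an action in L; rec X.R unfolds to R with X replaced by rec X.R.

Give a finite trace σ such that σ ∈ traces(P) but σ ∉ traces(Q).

bc

Reachable graph of P (3 states):
  p0 = rec X. b.c.(X\{a,b} + (X + X)) ⊢ --b--▸ p1
  p1 = c.((rec X. b.c.(X\{a,b} + (X + X)))\{a,b} + ((rec X. b.c.(X\{a,b} + (X + X))) + (rec X. b.c.(X\{a,b} + (X + X))))) ⊢ --c--▸ p2
  p2 = (rec X. b.c.(X\{a,b} + (X + X)))\{a,b} + ((rec X. b.c.(X\{a,b} + (X + X))) + (rec X. b.c.(X\{a,b} + (X + X)))) ⊢ --b--▸ p1
Reachable graph of Q (3 states):
  q0 = rec X. b.b.(X\{a,b} + (X + X)) ⊢ --b--▸ q1
  q1 = b.((rec X. b.b.(X\{a,b} + (X + X)))\{a,b} + ((rec X. b.b.(X\{a,b} + (X + X))) + (rec X. b.b.(X\{a,b} + (X + X))))) ⊢ --b--▸ q2
  q2 = (rec X. b.b.(X\{a,b} + (X + X)))\{a,b} + ((rec X. b.b.(X\{a,b} + (X + X))) + (rec X. b.b.(X\{a,b} + (X + X)))) ⊢ --b--▸ q1
Trace ⟨bc⟩ through P, begin at {p0}:
  step 1 (b): {p1}
  step 2 (c): {p2}
  — P admits the full trace.
Trace ⟨bc⟩ through Q, begin at {q0}:
  step 1 (b): {q1}
  step 2 (c): no successor for Q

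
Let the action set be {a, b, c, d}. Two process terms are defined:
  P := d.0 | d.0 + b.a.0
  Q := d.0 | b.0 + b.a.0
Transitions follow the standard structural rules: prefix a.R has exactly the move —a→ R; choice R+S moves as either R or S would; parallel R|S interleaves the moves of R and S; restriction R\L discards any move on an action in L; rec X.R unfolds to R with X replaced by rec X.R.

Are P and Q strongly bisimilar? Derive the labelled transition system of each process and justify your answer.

Reachable graph of P (6 states):
  m0 = d.0 | d.0 + b.a.0 | -b-> m1, -d-> m2, -d-> m3
  m1 = a.0 | -a-> m4
  m2 = 0 | d.0 | -d-> m5
  m3 = d.0 | 0 | -d-> m5
  m4 = 0 | (no moves)
  m5 = 0 | 0 | (no moves)
Reachable graph of Q (6 states):
  n0 = d.0 | b.0 + b.a.0 | -b-> n1, -b-> n2, -d-> n3
  n1 = a.0 | -a-> n4
  n2 = d.0 | 0 | -d-> n5
  n3 = 0 | b.0 | -b-> n5
  n4 = 0 | (no moves)
  n5 = 0 | 0 | (no moves)
Partition-refinement fixed point:
  B0 = {m0}
  B1 = {m1, n1}
  B2 = {m4, m5, n4, n5}
  B3 = {m2, m3, n2}
  B4 = {n0}
  B5 = {n3}
m0 ∈ B0, n0 ∈ B4 → different blocks

NO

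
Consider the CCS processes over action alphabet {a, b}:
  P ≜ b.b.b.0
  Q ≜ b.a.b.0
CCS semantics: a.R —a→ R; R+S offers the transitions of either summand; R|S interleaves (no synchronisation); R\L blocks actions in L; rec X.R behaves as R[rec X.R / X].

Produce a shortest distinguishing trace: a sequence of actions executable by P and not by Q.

bb

P's transition system — 4 states:
  u0 = b.b.b.0 :: —b→ u1
  u1 = b.b.0 :: —b→ u2
  u2 = b.0 :: —b→ u3
  u3 = 0 :: deadlocked
Q's transition system — 4 states:
  v0 = b.a.b.0 :: —b→ v1
  v1 = a.b.0 :: —a→ v2
  v2 = b.0 :: —b→ v3
  v3 = 0 :: deadlocked
Executing bb from P (initial set {u0}):
  after b @ step 1: {u1}
  after b @ step 2: {u2}
  — P admits the full trace.
Executing bb from Q (initial set {v0}):
  after b @ step 1: {v1}
  after b @ step 2: ∅  — Q cannot continue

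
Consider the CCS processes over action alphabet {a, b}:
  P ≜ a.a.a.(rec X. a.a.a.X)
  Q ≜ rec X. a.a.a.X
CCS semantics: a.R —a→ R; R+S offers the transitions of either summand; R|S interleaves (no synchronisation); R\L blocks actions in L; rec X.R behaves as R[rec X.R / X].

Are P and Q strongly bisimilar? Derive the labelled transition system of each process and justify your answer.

P's transition system — 4 states:
  p0 = a.a.a.(rec X. a.a.a.X) ⊢ -a-> p1
  p1 = a.a.(rec X. a.a.a.X) ⊢ -a-> p2
  p2 = a.(rec X. a.a.a.X) ⊢ -a-> p3
  p3 = rec X. a.a.a.X ⊢ -a-> p1
Q's transition system — 3 states:
  q0 = rec X. a.a.a.X ⊢ -a-> q1
  q1 = a.a.(rec X. a.a.a.X) ⊢ -a-> q2
  q2 = a.(rec X. a.a.a.X) ⊢ -a-> q0
Coarsest stable partition (strong bisimilarity classes):
  B0 = {p0, p1, p2, p3, q0, q1, q2}
p0 ∈ B0, q0 ∈ B0 → same block

P ~ Q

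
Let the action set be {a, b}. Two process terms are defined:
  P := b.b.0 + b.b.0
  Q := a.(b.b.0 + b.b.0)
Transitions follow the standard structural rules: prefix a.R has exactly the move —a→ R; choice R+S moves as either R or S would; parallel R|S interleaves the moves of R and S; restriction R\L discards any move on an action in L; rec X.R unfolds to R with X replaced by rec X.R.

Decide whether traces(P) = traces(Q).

trace-distinct — witness ⟨b⟩

LTS(P): 3 reachable states
  p0 = b.b.0 + b.b.0 | --b--▸ p1
  p1 = b.0 | --b--▸ p2
  p2 = 0 | ∅
LTS(Q): 4 reachable states
  q0 = a.(b.b.0 + b.b.0) | --a--▸ q1
  q1 = b.b.0 + b.b.0 | --b--▸ q2
  q2 = b.0 | --b--▸ q3
  q3 = 0 | ∅
Run σ = ⟨b⟩ on P: start {p0}
  after b @ step 1: {p1}
  ✓ P
Run σ = ⟨b⟩ on Q: start {q0}
  after b @ step 1: ∅ (Q stuck)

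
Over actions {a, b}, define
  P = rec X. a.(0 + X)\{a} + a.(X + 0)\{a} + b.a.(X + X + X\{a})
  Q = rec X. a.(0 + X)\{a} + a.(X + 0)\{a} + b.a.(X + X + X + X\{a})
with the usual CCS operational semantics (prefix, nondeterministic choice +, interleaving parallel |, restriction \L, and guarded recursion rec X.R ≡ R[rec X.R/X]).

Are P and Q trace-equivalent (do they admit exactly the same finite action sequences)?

LTS(P): 6 reachable states
  s0 = rec X. a.(0 + X)\{a} + a.(X + 0)\{a} + b.a.(X + X + X\{a}) :: -a-> s1, -a-> s2, -b-> s3
  s1 = ((rec X. a.(0 + X)\{a} + a.(X + 0)\{a} + b.a.(X + X + X\{a})) + 0)\{a} :: -b-> s4
  s2 = (0 + (rec X. a.(0 + X)\{a} + a.(X + 0)\{a} + b.a.(X + X + X\{a})))\{a} :: -b-> s4
  s3 = a.((rec X. a.(0 + X)\{a} + a.(X + 0)\{a} + b.a.(X + X + X\{a})) + (rec X. a.(0 + X)\{a} + a.(X + 0)\{a} + b.a.(X + X + X\{a})) + (rec X. a.(0 + X)\{a} + a.(X + 0)\{a} + b.a.(X + X + X\{a}))\{a}) :: -a-> s5
  s4 = (a.((rec X. a.(0 + X)\{a} + a.(X + 0)\{a} + b.a.(X + X + X\{a})) + (rec X. a.(0 + X)\{a} + a.(X + 0)\{a} + b.a.(X + X + X\{a})) + (rec X. a.(0 + X)\{a} + a.(X + 0)\{a} + b.a.(X + X + X\{a}))\{a}))\{a} :: ·
  s5 = (rec X. a.(0 + X)\{a} + a.(X + 0)\{a} + b.a.(X + X + X\{a})) + (rec X. a.(0 + X)\{a} + a.(X + 0)\{a} + b.a.(X + X + X\{a})) + (rec X. a.(0 + X)\{a} + a.(X + 0)\{a} + b.a.(X + X + X\{a}))\{a} :: -a-> s1, -a-> s2, -b-> s3, -b-> s4
LTS(Q): 6 reachable states
  t0 = rec X. a.(0 + X)\{a} + a.(X + 0)\{a} + b.a.(X + X + X + X\{a}) :: -a-> t1, -a-> t2, -b-> t3
  t1 = ((rec X. a.(0 + X)\{a} + a.(X + 0)\{a} + b.a.(X + X + X + X\{a})) + 0)\{a} :: -b-> t4
  t2 = (0 + (rec X. a.(0 + X)\{a} + a.(X + 0)\{a} + b.a.(X + X + X + X\{a})))\{a} :: -b-> t4
  t3 = a.((rec X. a.(0 + X)\{a} + a.(X + 0)\{a} + b.a.(X + X + X + X\{a})) + (rec X. a.(0 + X)\{a} + a.(X + 0)\{a} + b.a.(X + X + X + X\{a})) + (rec X. a.(0 + X)\{a} + a.(X + 0)\{a} + b.a.(X + X + X + X\{a})) + (rec X. a.(0 + X)\{a} + a.(X + 0)\{a} + b.a.(X + X + X + X\{a}))\{a}) :: -a-> t5
  t4 = (a.((rec X. a.(0 + X)\{a} + a.(X + 0)\{a} + b.a.(X + X + X + X\{a})) + (rec X. a.(0 + X)\{a} + a.(X + 0)\{a} + b.a.(X + X + X + X\{a})) + (rec X. a.(0 + X)\{a} + a.(X + 0)\{a} + b.a.(X + X + X + X\{a})) + (rec X. a.(0 + X)\{a} + a.(X + 0)\{a} + b.a.(X + X + X + X\{a}))\{a}))\{a} :: ·
  t5 = (rec X. a.(0 + X)\{a} + a.(X + 0)\{a} + b.a.(X + X + X + X\{a})) + (rec X. a.(0 + X)\{a} + a.(X + 0)\{a} + b.a.(X + X + X + X\{a})) + (rec X. a.(0 + X)\{a} + a.(X + 0)\{a} + b.a.(X + X + X + X\{a})) + (rec X. a.(0 + X)\{a} + a.(X + 0)\{a} + b.a.(X + X + X + X\{a}))\{a} :: -a-> t1, -a-> t2, -b-> t3, -b-> t4
Coarsest stable partition (strong bisimilarity classes):
  B0 = {s0, t0}
  B1 = {s1, s2, t1, t2}
  B2 = {s4, t4}
  B3 = {s3, t3}
  B4 = {s5, t5}
s0 ∈ B0, t0 ∈ B0 → same block
Bisimilar ⇒ trace-equivalent.

YES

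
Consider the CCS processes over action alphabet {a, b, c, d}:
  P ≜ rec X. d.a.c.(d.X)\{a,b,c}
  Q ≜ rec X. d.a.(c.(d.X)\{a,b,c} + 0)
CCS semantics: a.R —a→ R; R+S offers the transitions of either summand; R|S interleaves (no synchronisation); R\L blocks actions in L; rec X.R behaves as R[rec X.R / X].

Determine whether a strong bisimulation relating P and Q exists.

Reachable graph of P (6 states):
  s0 = rec X. d.a.c.(d.X)\{a,b,c} ⊢ =d=> s1
  s1 = a.c.(d.(rec X. d.a.c.(d.X)\{a,b,c}))\{a,b,c} ⊢ =a=> s2
  s2 = c.(d.(rec X. d.a.c.(d.X)\{a,b,c}))\{a,b,c} ⊢ =c=> s3
  s3 = (d.(rec X. d.a.c.(d.X)\{a,b,c}))\{a,b,c} ⊢ =d=> s4
  s4 = (rec X. d.a.c.(d.X)\{a,b,c})\{a,b,c} ⊢ =d=> s5
  s5 = (a.c.(d.(rec X. d.a.c.(d.X)\{a,b,c}))\{a,b,c})\{a,b,c} ⊢ ∅
Reachable graph of Q (6 states):
  t0 = rec X. d.a.(c.(d.X)\{a,b,c} + 0) ⊢ =d=> t1
  t1 = a.(c.(d.(rec X. d.a.(c.(d.X)\{a,b,c} + 0)))\{a,b,c} + 0) ⊢ =a=> t2
  t2 = c.(d.(rec X. d.a.(c.(d.X)\{a,b,c} + 0)))\{a,b,c} + 0 ⊢ =c=> t3
  t3 = (d.(rec X. d.a.(c.(d.X)\{a,b,c} + 0)))\{a,b,c} ⊢ =d=> t4
  t4 = (rec X. d.a.(c.(d.X)\{a,b,c} + 0))\{a,b,c} ⊢ =d=> t5
  t5 = (a.(c.(d.(rec X. d.a.(c.(d.X)\{a,b,c} + 0)))\{a,b,c} + 0))\{a,b,c} ⊢ ∅
Bisimilarity quotient blocks:
  B0 = {s0, t0}
  B1 = {s1, t1}
  B2 = {s2, t2}
  B3 = {s3, t3}
  B4 = {s4, t4}
  B5 = {s5, t5}
s0 ∈ B0, t0 ∈ B0 → same block

YES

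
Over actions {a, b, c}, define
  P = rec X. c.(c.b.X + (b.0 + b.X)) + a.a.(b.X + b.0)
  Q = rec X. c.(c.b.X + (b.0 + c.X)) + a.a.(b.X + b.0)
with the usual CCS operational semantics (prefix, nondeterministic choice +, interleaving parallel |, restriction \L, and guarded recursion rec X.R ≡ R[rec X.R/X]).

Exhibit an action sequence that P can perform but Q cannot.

Reachable graph of P (6 states):
  p0 = rec X. c.(c.b.X + (b.0 + b.X)) + a.a.(b.X + b.0) | --a--▸ p1, --c--▸ p2
  p1 = a.(b.(rec X. c.(c.b.X + (b.0 + b.X)) + a.a.(b.X + b.0)) + b.0) | --a--▸ p3
  p2 = c.b.(rec X. c.(c.b.X + (b.0 + b.X)) + a.a.(b.X + b.0)) + (b.0 + b.(rec X. c.(c.b.X + (b.0 + b.X)) + a.a.(b.X + b.0))) | --b--▸ p0, --b--▸ p4, --c--▸ p5
  p3 = b.(rec X. c.(c.b.X + (b.0 + b.X)) + a.a.(b.X + b.0)) + b.0 | --b--▸ p0, --b--▸ p4
  p4 = 0 | ·
  p5 = b.(rec X. c.(c.b.X + (b.0 + b.X)) + a.a.(b.X + b.0)) | --b--▸ p0
Reachable graph of Q (6 states):
  q0 = rec X. c.(c.b.X + (b.0 + c.X)) + a.a.(b.X + b.0) | --a--▸ q1, --c--▸ q2
  q1 = a.(b.(rec X. c.(c.b.X + (b.0 + c.X)) + a.a.(b.X + b.0)) + b.0) | --a--▸ q3
  q2 = c.b.(rec X. c.(c.b.X + (b.0 + c.X)) + a.a.(b.X + b.0)) + (b.0 + c.(rec X. c.(c.b.X + (b.0 + c.X)) + a.a.(b.X + b.0))) | --b--▸ q4, --c--▸ q0, --c--▸ q5
  q3 = b.(rec X. c.(c.b.X + (b.0 + c.X)) + a.a.(b.X + b.0)) + b.0 | --b--▸ q0, --b--▸ q4
  q4 = 0 | ·
  q5 = b.(rec X. c.(c.b.X + (b.0 + c.X)) + a.a.(b.X + b.0)) | --b--▸ q0
Executing cba from P (initial set {p0}):
  [1] c ⇒ {p2}
  [2] b ⇒ {p0, p4}
  [3] a ⇒ {p1}
  — P admits the full trace.
Executing cba from Q (initial set {q0}):
  [1] c ⇒ {q2}
  [2] b ⇒ {q4}
  [3] a ⇒ ∅  — Q cannot continue

cba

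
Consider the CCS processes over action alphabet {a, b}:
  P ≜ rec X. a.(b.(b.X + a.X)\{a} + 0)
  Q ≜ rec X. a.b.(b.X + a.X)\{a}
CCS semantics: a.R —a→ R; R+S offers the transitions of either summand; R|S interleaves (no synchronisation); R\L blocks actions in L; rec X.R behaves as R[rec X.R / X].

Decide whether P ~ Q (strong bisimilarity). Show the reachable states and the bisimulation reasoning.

Reachable graph of P (4 states):
  s0 = rec X. a.(b.(b.X + a.X)\{a} + 0) → -a-> s1
  s1 = b.(b.(rec X. a.(b.(b.X + a.X)\{a} + 0)) + a.(rec X. a.(b.(b.X + a.X)\{a} + 0)))\{a} + 0 → -b-> s2
  s2 = (b.(rec X. a.(b.(b.X + a.X)\{a} + 0)) + a.(rec X. a.(b.(b.X + a.X)\{a} + 0)))\{a} → -b-> s3
  s3 = (rec X. a.(b.(b.X + a.X)\{a} + 0))\{a} → ∅
Reachable graph of Q (4 states):
  t0 = rec X. a.b.(b.X + a.X)\{a} → -a-> t1
  t1 = b.(b.(rec X. a.b.(b.X + a.X)\{a}) + a.(rec X. a.b.(b.X + a.X)\{a}))\{a} → -b-> t2
  t2 = (b.(rec X. a.b.(b.X + a.X)\{a}) + a.(rec X. a.b.(b.X + a.X)\{a}))\{a} → -b-> t3
  t3 = (rec X. a.b.(b.X + a.X)\{a})\{a} → ∅
Partition-refinement fixed point:
  B0 = {s0, t0}
  B1 = {s1, t1}
  B2 = {s2, t2}
  B3 = {s3, t3}
s0 ∈ B0, t0 ∈ B0 → same block

YES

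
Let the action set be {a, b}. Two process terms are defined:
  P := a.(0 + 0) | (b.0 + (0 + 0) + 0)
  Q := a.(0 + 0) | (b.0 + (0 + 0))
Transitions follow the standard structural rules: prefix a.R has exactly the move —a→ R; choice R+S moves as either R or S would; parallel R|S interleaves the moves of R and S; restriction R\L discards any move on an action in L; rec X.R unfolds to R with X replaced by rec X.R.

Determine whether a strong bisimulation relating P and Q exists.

P's transition system — 4 states:
  p0 = a.(0 + 0) | (b.0 + (0 + 0) + 0) has moves --a--▸ p1, --b--▸ p2
  p1 = (0 + 0) | (b.0 + (0 + 0) + 0) has moves --b--▸ p3
  p2 = a.(0 + 0) | 0 has moves --a--▸ p3
  p3 = (0 + 0) | 0 has moves stopped
Q's transition system — 4 states:
  q0 = a.(0 + 0) | (b.0 + (0 + 0)) has moves --a--▸ q1, --b--▸ q2
  q1 = (0 + 0) | (b.0 + (0 + 0)) has moves --b--▸ q3
  q2 = a.(0 + 0) | 0 has moves --a--▸ q3
  q3 = (0 + 0) | 0 has moves stopped
Coarsest stable partition (strong bisimilarity classes):
  B0 = {p0, q0}
  B1 = {p1, q1}
  B2 = {p3, q3}
  B3 = {p2, q2}
p0 ∈ B0, q0 ∈ B0 → same block

YES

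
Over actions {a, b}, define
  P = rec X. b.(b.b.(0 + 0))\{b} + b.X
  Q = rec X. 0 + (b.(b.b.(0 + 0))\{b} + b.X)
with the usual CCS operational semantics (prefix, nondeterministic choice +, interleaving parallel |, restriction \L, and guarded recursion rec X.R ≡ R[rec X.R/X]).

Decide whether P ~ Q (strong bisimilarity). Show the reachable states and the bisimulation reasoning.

P's transition system — 2 states:
  s0 = rec X. b.(b.b.(0 + 0))\{b} + b.X has moves —b→ s0, —b→ s1
  s1 = (b.b.(0 + 0))\{b} has moves ·
Q's transition system — 2 states:
  t0 = rec X. 0 + (b.(b.b.(0 + 0))\{b} + b.X) has moves —b→ t0, —b→ t1
  t1 = (b.b.(0 + 0))\{b} has moves ·
Partition-refinement fixed point:
  B0 = {s0, t0}
  B1 = {s1, t1}
s0 ∈ B0, t0 ∈ B0 → same block

YES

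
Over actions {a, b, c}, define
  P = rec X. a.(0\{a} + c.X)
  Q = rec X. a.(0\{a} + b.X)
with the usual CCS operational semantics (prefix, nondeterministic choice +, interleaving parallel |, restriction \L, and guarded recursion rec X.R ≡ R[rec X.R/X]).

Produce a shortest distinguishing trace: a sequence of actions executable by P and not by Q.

ac

LTS(P): 2 reachable states
  u0 = rec X. a.(0\{a} + c.X) has moves --a--▸ u1
  u1 = 0\{a} + c.(rec X. a.(0\{a} + c.X)) has moves --c--▸ u0
LTS(Q): 2 reachable states
  v0 = rec X. a.(0\{a} + b.X) has moves --a--▸ v1
  v1 = 0\{a} + b.(rec X. a.(0\{a} + b.X)) has moves --b--▸ v0
Run σ = ⟨ac⟩ on P: start {u0}
  after a @ step 1: {u1}
  after c @ step 2: {u0}
  — P admits the full trace.
Run σ = ⟨ac⟩ on Q: start {v0}
  after a @ step 1: {v1}
  after c @ step 2: ∅ (Q stuck)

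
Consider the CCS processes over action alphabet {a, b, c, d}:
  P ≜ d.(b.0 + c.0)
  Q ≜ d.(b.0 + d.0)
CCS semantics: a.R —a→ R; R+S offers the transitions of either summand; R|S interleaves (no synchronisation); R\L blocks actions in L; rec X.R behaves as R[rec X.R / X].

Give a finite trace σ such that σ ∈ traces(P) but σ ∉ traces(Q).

dc

P's transition system — 3 states:
  u0 = d.(b.0 + c.0) ⊢ ··d··> u1
  u1 = b.0 + c.0 ⊢ ··b··> u2, ··c··> u2
  u2 = 0 ⊢ stopped
Q's transition system — 3 states:
  v0 = d.(b.0 + d.0) ⊢ ··d··> v1
  v1 = b.0 + d.0 ⊢ ··b··> v2, ··d··> v2
  v2 = 0 ⊢ stopped
Run σ = ⟨dc⟩ on P: start {u0}
  [1] d ⇒ {u1}
  [2] c ⇒ {u2}
  P completes σ.
Run σ = ⟨dc⟩ on Q: start {v0}
  [1] d ⇒ {v1}
  [2] c ⇒ no successor for Q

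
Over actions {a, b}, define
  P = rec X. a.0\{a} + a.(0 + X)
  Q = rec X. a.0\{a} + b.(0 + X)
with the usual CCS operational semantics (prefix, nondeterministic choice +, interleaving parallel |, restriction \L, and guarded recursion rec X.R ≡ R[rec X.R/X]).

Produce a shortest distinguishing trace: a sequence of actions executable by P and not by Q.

LTS(P): 3 reachable states
  s0 = rec X. a.0\{a} + a.(0 + X) | =a=> s1, =a=> s2
  s1 = 0 + (rec X. a.0\{a} + a.(0 + X)) | =a=> s1, =a=> s2
  s2 = 0\{a} | ∅
LTS(Q): 3 reachable states
  t0 = rec X. a.0\{a} + b.(0 + X) | =a=> t1, =b=> t2
  t1 = 0\{a} | ∅
  t2 = 0 + (rec X. a.0\{a} + b.(0 + X)) | =a=> t1, =b=> t2
Trace ⟨aa⟩ through P, begin at {s0}:
  step 1 (a): {s1, s2}
  step 2 (a): {s1, s2}
  — P admits the full trace.
Trace ⟨aa⟩ through Q, begin at {t0}:
  step 1 (a): {t1}
  step 2 (a): ∅ (Q stuck)

aa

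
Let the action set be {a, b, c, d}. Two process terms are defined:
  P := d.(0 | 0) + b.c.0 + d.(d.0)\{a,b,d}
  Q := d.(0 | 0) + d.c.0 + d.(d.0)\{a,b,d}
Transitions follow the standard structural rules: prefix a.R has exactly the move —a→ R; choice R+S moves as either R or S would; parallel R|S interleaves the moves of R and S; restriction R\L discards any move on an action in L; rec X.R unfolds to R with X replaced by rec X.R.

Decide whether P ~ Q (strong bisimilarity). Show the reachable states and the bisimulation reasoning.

LTS(P): 5 reachable states
  p0 = d.(0 | 0) + b.c.0 + d.(d.0)\{a,b,d} ⊢ --b--▸ p1, --d--▸ p2, --d--▸ p3
  p1 = c.0 ⊢ --c--▸ p4
  p2 = (d.0)\{a,b,d} ⊢ ·
  p3 = 0 | 0 ⊢ ·
  p4 = 0 ⊢ ·
LTS(Q): 5 reachable states
  q0 = d.(0 | 0) + d.c.0 + d.(d.0)\{a,b,d} ⊢ --d--▸ q1, --d--▸ q2, --d--▸ q3
  q1 = (d.0)\{a,b,d} ⊢ ·
  q2 = 0 | 0 ⊢ ·
  q3 = c.0 ⊢ --c--▸ q4
  q4 = 0 ⊢ ·
Partition-refinement fixed point:
  B0 = {p0}
  B1 = {p1, q3}
  B2 = {p2, p3, p4, q1, q2, q4}
  B3 = {q0}
p0 ∈ B0, q0 ∈ B3 → different blocks

NO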